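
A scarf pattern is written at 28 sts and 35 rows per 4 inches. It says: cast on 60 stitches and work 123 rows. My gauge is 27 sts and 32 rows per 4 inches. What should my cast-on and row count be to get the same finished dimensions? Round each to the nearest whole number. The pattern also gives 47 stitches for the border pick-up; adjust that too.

Cast on 58 stitches; work 112 rows; border pick-up 45 stitches.

Stitches: 60 × 27/28 = 57.86 → 58.
Rows: 123 × 32/35 = 112.46 → 112.
border pick-up: 47 × 27/28 = 45.32 → 45.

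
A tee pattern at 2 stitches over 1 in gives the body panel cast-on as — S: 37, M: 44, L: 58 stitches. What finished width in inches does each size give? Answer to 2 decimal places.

S 18.50 inches; M 22.00 inches; L 29.00 inches.

2/1 = 2 sts per in.
S: 37 / 2 = 18.500 → 18.50 in.
M: 44 / 2 = 22.000 → 22.00 in.
L: 58 / 2 = 29.000 → 29.00 in.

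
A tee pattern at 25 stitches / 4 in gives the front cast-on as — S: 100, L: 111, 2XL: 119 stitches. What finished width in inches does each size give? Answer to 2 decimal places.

S 16.00 inches; L 17.76 inches; 2XL 19.04 inches.

25/4 = 6.25 sts per in.
S: 100 / 6.25 = 16.000 → 16.00 in.
L: 111 / 6.25 = 17.760 → 17.76 in.
2XL: 119 / 6.25 = 19.040 → 19.04 in.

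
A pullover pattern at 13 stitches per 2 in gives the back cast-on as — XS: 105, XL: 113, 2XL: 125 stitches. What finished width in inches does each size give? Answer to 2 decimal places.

XS 16.15 inches; XL 17.38 inches; 2XL 19.23 inches.

13/2 = 6.5 sts per in.
XS: 105 / 6.5 = 16.154 → 16.15 in.
XL: 113 / 6.5 = 17.385 → 17.38 in.
2XL: 125 / 6.5 = 19.231 → 19.23 in.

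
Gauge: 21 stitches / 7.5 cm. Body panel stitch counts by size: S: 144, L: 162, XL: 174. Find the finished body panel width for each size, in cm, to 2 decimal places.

21/7.5 = 2.8 sts per cm.
S: 144 / 2.8 = 51.429 → 51.43 cm.
L: 162 / 2.8 = 57.857 → 57.86 cm.
XL: 174 / 2.8 = 62.143 → 62.14 cm.

S 51.43 cm; L 57.86 cm; XL 62.14 cm.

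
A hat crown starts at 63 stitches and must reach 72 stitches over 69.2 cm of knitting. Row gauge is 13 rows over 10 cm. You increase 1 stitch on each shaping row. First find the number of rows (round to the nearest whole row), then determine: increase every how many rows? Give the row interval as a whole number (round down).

Rows = 69.2 × 1.3 = 90.0 → 90 rows.
Stitches to add: 9 → 9 shaping rows (at 1 st each).
90 / 9 = 10.00 → every 10 rows.

Increase every 10th row.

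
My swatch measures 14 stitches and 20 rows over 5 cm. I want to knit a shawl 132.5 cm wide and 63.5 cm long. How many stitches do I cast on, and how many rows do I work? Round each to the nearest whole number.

Stitch gauge = 14/5 = 2.8 sts/cm; 132.5 × 2.8 = 371.00 → 371 sts.
Row gauge = 20/5 = 4 rows/cm; 63.5 × 4 = 254.00 → 254 rows.

Cast on 371 stitches and work 254 rows.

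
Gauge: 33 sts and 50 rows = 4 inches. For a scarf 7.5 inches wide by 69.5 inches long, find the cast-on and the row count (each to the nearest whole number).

Stitch gauge = 33/4 = 8.25 sts/in; 7.5 × 8.25 = 61.88 → 62 sts.
Row gauge = 50/4 = 12.5 rows/in; 69.5 × 12.5 = 868.75 → 869 rows.

Cast on 62 stitches and work 869 rows.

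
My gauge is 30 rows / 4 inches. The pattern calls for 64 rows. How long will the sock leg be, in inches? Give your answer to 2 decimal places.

30 rows / 4 inch = 7.5 rows per inch.
64 / 7.5 = 8.533 inches.

8.53 inches.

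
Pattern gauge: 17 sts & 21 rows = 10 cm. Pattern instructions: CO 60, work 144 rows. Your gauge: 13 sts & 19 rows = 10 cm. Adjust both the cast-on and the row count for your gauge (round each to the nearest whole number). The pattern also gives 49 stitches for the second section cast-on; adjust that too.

Cast on 46 stitches; work 130 rows; second section cast-on 37 stitches.

Stitches: 60 × 13/17 = 45.88 → 46.
Rows: 144 × 19/21 = 130.29 → 130.
second section cast-on: 49 × 13/17 = 37.47 → 37.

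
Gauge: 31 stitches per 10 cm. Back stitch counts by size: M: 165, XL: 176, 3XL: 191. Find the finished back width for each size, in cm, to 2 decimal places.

M 53.23 cm; XL 56.77 cm; 3XL 61.61 cm.

31/10 = 3.1 sts per cm.
M: 165 / 3.1 = 53.226 → 53.23 cm.
XL: 176 / 3.1 = 56.774 → 56.77 cm.
3XL: 191 / 3.1 = 61.613 → 61.61 cm.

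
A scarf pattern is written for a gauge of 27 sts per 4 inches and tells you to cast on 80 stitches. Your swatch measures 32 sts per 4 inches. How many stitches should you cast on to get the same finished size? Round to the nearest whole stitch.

Scale factor = 32 / 27 = 1.185.
80 × 32 / 27 = 94.81 sts.
→ 95 sts.

CO 95 sts.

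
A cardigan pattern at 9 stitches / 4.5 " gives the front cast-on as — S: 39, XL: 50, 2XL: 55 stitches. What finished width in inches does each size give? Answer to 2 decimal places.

S 19.50 inches; XL 25.00 inches; 2XL 27.50 inches.

9/4.5 = 2 sts per in.
S: 39 / 2 = 19.500 → 19.50 in.
XL: 50 / 2 = 25.000 → 25.00 in.
2XL: 55 / 2 = 27.500 → 27.50 in.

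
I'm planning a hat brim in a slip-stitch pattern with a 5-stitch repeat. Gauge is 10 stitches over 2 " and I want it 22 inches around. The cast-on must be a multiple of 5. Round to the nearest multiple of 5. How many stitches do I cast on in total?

CO 110 sts.

10 / 2 = 5 sts per inch.
22 × 5 = 110.00 sts.
Nearest multiple of 5: 110.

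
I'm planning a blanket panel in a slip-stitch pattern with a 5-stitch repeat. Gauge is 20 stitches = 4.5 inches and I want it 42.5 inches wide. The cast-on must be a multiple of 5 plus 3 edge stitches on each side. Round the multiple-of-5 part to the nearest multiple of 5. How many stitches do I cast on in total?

Cast on 191 stitches.

20 / 4.5 = 4.444 sts per inch.
42.5 × 4.444 = 188.89 sts.
Less 6 edge sts → 182.89 for the repeat.
Nearest multiple of 5: 185.
Add back 6 edge sts → 191.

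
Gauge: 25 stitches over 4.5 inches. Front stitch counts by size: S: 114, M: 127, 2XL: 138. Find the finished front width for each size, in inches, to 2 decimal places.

25/4.5 = 5.556 sts per in.
S: 114 / 5.556 = 20.520 → 20.52 in.
M: 127 / 5.556 = 22.860 → 22.86 in.
2XL: 138 / 5.556 = 24.840 → 24.84 in.

S 20.52 inches; M 22.86 inches; 2XL 24.84 inches.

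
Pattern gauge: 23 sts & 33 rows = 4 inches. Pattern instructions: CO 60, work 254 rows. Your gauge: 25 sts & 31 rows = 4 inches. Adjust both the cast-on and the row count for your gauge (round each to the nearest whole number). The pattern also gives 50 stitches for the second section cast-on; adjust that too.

Stitches: 60 × 25/23 = 65.22 → 65.
Rows: 254 × 31/33 = 238.61 → 239.
second section cast-on: 50 × 25/23 = 54.35 → 54.

Cast on 65 stitches; work 239 rows; second section cast-on 54 stitches.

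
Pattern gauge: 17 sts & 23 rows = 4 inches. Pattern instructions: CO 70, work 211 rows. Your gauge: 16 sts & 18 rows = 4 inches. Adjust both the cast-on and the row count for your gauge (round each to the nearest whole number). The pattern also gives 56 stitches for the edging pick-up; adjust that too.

Cast on 66 stitches; work 165 rows; edging pick-up 53 stitches.

Stitches: 70 × 16/17 = 65.88 → 66.
Rows: 211 × 18/23 = 165.13 → 165.
edging pick-up: 56 × 16/17 = 52.71 → 53.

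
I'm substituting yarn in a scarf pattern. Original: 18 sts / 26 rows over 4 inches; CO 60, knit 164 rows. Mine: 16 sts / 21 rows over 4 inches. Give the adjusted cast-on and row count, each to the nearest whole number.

Cast on 53 stitches; work 132 rows.

Stitches: 60 × 16/18 = 53.33 → 53.
Rows: 164 × 21/26 = 132.46 → 132.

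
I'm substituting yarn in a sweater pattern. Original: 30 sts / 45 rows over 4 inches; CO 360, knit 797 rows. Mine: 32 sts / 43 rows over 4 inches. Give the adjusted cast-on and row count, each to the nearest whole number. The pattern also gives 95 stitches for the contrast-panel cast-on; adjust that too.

Cast on 384 stitches; work 762 rows; contrast-panel cast-on 101 stitches.

Stitches: 360 × 32/30 = 384.00 → 384.
Rows: 797 × 43/45 = 761.58 → 762.
contrast-panel cast-on: 95 × 32/30 = 101.33 → 101.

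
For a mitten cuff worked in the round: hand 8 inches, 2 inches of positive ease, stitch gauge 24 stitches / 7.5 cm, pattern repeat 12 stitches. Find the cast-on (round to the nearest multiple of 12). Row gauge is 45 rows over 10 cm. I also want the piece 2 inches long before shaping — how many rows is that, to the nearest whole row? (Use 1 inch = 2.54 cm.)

Finished = 8 + 2 = 10 inches.
10 inches × 2.54 = 25.40 cm.
24/7.5 = 3.2 sts per cm; 25.40 × 3.2 = 81.28 sts.
Nearest multiple of 12 → 84.
2 inches = 5.08 cm; × 4.5 = 22.86 → 23 rows.

Cast on 84 stitches; work 23 rows.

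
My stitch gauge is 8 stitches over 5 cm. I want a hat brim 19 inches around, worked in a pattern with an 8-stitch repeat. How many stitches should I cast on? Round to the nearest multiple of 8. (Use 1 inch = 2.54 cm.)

19 in = 19 × 2.54 = 48.26 cm.
8 / 5 = 1.6 sts/cm.
48.26 × 1.6 = 77.22 sts.
→ 80.

CO 80 sts.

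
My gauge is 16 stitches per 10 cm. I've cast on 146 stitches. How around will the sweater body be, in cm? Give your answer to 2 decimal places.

91.25 cm.

16 stitches / 10 cm = 1.6 stitches per cm.
146 / 1.6 = 91.250 cm.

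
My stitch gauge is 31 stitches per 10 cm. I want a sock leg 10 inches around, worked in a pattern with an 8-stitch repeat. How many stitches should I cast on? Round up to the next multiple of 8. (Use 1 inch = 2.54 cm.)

80 stitches.

10 in = 10 × 2.54 = 25.40 cm.
31 / 10 = 3.1 sts/cm.
25.40 × 3.1 = 78.74 sts.
→ 80.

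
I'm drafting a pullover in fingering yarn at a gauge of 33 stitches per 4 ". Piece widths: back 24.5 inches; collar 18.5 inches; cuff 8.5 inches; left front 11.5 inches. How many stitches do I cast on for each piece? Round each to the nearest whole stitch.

back 202; collar 153; cuff 70; left front 95.

Rate = 33/4 = 8.25 sts per in.
back: 24.5 × 8.25 = 202.12 → 202.
collar: 18.5 × 8.25 = 152.62 → 153.
cuff: 8.5 × 8.25 = 70.12 → 70.
left front: 11.5 × 8.25 = 94.88 → 95.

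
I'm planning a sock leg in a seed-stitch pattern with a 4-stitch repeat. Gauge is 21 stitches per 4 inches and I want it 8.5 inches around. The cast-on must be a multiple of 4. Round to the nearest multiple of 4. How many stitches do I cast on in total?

21 / 4 = 5.25 sts per inch.
8.5 × 5.25 = 44.62 sts.
Nearest multiple of 4: 44.

CO 44 sts.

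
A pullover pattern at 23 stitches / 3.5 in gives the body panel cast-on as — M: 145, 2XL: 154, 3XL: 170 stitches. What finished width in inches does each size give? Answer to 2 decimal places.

23/3.5 = 6.571 sts per in.
M: 145 / 6.571 = 22.065 → 22.07 in.
2XL: 154 / 6.571 = 23.435 → 23.43 in.
3XL: 170 / 6.571 = 25.870 → 25.87 in.

M 22.07 inches; 2XL 23.43 inches; 3XL 25.87 inches.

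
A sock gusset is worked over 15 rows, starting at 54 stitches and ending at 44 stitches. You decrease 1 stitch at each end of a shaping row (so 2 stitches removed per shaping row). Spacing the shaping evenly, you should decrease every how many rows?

Stitches to remove: |44 − 54| = 10.
Shaping rows needed: 10 / 2 = 5.
15 rows / 5 = every 3 rows.

Decrease every 3rd row.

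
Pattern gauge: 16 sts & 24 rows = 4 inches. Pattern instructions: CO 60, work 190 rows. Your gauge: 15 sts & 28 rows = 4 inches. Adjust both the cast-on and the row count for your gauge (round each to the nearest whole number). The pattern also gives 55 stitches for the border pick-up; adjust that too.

Stitches: 60 × 15/16 = 56.25 → 56.
Rows: 190 × 28/24 = 221.67 → 222.
border pick-up: 55 × 15/16 = 51.56 → 52.

Cast on 56 stitches; work 222 rows; border pick-up 52 stitches.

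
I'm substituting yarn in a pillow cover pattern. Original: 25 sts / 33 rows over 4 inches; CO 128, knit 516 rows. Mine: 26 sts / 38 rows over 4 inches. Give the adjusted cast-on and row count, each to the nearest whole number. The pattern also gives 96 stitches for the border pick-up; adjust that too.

Cast on 133 stitches; work 594 rows; border pick-up 100 stitches.

Stitches: 128 × 26/25 = 133.12 → 133.
Rows: 516 × 38/33 = 594.18 → 594.
border pick-up: 96 × 26/25 = 99.84 → 100.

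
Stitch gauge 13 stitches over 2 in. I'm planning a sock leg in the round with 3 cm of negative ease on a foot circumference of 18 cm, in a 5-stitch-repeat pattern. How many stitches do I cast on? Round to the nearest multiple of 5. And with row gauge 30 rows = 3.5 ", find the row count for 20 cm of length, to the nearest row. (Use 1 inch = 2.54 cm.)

Finished = 18 − 3 = 15 cm.
15 cm × 1/2.54 = 5.91 inches.
13/2 = 6.5 sts per in; 5.91 × 6.5 = 38.39 sts.
Nearest multiple of 5 → 40.
20 cm = 7.87 inches; × 8.571 = 67.49 → 67 rows.

Cast on 40 stitches; work 67 rows.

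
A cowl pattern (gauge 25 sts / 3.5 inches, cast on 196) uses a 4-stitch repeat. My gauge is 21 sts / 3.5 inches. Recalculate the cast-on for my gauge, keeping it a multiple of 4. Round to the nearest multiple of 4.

Cast on 164 stitches.

196 × 21 / 25 = 164.64.
Nearest multiple of 4: 164.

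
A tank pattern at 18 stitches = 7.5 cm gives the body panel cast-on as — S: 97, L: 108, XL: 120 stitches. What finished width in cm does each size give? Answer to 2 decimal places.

18/7.5 = 2.4 sts per cm.
S: 97 / 2.4 = 40.417 → 40.42 cm.
L: 108 / 2.4 = 45.000 → 45.00 cm.
XL: 120 / 2.4 = 50.000 → 50.00 cm.

S 40.42 cm; L 45.00 cm; XL 50.00 cm.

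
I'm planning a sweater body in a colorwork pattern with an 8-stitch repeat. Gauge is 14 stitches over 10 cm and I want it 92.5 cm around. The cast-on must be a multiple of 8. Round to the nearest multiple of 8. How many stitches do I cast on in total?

128 stitches.

14 / 10 = 1.4 sts per cm.
92.5 × 1.4 = 129.50 sts.
Nearest multiple of 8: 128.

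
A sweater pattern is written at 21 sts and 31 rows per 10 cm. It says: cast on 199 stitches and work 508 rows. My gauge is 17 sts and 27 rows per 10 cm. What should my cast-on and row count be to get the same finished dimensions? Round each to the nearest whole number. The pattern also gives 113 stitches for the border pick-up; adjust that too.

Stitches: 199 × 17/21 = 161.10 → 161.
Rows: 508 × 27/31 = 442.45 → 442.
border pick-up: 113 × 17/21 = 91.48 → 91.

Cast on 161 stitches; work 442 rows; border pick-up 91 stitches.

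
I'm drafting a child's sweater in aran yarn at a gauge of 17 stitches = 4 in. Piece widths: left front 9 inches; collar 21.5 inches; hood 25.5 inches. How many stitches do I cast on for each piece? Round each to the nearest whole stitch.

Rate = 17/4 = 4.25 sts per in.
left front: 9 × 4.25 = 38.25 → 38.
collar: 21.5 × 4.25 = 91.38 → 91.
hood: 25.5 × 4.25 = 108.38 → 108.

left front 38; collar 91; hood 108.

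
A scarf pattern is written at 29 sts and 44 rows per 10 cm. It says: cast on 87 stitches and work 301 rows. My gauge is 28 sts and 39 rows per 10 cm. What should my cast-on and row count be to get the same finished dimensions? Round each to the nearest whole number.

Cast on 84 stitches; work 267 rows.

Stitches: 87 × 28/29 = 84.00 → 84.
Rows: 301 × 39/44 = 266.80 → 267.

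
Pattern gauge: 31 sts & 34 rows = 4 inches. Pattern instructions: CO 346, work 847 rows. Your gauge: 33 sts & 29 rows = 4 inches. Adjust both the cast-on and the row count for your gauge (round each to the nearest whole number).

Cast on 368 stitches; work 722 rows.

Stitches: 346 × 33/31 = 368.32 → 368.
Rows: 847 × 29/34 = 722.44 → 722.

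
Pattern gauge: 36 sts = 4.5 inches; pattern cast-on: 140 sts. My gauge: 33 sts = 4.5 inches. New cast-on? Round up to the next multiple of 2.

CO 130 sts.

Scale factor = 33 / 36 = 0.917.
140 × 33 / 36 = 128.33 sts.
→ 130 sts.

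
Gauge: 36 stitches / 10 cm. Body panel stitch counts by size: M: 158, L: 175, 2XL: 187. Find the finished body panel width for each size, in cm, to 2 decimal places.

36/10 = 3.6 sts per cm.
M: 158 / 3.6 = 43.889 → 43.89 cm.
L: 175 / 3.6 = 48.611 → 48.61 cm.
2XL: 187 / 3.6 = 51.944 → 51.94 cm.

M 43.89 cm; L 48.61 cm; 2XL 51.94 cm.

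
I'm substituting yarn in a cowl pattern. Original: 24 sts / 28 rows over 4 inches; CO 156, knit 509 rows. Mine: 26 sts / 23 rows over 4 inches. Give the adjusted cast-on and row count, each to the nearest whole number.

Cast on 169 stitches; work 418 rows.

Stitches: 156 × 26/24 = 169.00 → 169.
Rows: 509 × 23/28 = 418.11 → 418.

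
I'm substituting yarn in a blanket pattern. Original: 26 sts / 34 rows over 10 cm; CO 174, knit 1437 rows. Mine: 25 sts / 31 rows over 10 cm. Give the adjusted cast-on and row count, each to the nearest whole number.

Cast on 167 stitches; work 1310 rows.

Stitches: 174 × 25/26 = 167.31 → 167.
Rows: 1437 × 31/34 = 1310.21 → 1310.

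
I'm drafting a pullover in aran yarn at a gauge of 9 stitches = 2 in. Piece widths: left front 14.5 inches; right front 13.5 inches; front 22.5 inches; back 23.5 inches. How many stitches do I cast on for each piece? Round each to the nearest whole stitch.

Rate = 9/2 = 4.5 sts per in.
left front: 14.5 × 4.5 = 65.25 → 65.
right front: 13.5 × 4.5 = 60.75 → 61.
front: 22.5 × 4.5 = 101.25 → 101.
back: 23.5 × 4.5 = 105.75 → 106.

left front 65; right front 61; front 101; back 106.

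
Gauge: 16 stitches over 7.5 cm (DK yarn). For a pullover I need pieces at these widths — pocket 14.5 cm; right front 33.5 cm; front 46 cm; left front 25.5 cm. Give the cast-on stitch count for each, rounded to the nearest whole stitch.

pocket 31; right front 71; front 98; left front 54.

Rate = 16/7.5 = 2.133 sts per cm.
pocket: 14.5 × 2.133 = 30.93 → 31.
right front: 33.5 × 2.133 = 71.47 → 71.
front: 46 × 2.133 = 98.13 → 98.
left front: 25.5 × 2.133 = 54.40 → 54.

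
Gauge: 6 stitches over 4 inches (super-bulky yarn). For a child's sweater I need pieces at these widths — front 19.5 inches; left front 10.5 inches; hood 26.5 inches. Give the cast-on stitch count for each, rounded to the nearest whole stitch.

Rate = 6/4 = 1.5 sts per in.
front: 19.5 × 1.5 = 29.25 → 29.
left front: 10.5 × 1.5 = 15.75 → 16.
hood: 26.5 × 1.5 = 39.75 → 40.

front 29; left front 16; hood 40.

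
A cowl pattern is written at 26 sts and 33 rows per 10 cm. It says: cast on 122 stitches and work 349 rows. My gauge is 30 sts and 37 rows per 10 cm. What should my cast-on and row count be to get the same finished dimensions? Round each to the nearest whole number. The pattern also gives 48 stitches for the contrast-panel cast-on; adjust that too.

Stitches: 122 × 30/26 = 140.77 → 141.
Rows: 349 × 37/33 = 391.30 → 391.
contrast-panel cast-on: 48 × 30/26 = 55.38 → 55.

Cast on 141 stitches; work 391 rows; contrast-panel cast-on 55 stitches.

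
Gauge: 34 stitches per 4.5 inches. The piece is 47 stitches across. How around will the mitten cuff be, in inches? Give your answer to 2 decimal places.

34 stitches / 4.5 inch = 7.556 stitches per inch.
47 / 7.556 = 6.221 inches.

6.22 inches.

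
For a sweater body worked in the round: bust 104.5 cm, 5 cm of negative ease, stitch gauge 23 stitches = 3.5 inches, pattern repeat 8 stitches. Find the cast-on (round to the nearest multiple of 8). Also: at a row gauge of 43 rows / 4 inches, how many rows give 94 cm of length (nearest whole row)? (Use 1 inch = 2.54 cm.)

Finished = 104.5 − 5 = 99.5 cm.
99.5 cm × 1/2.54 = 39.17 inches.
23/3.5 = 6.571 sts per in; 39.17 × 6.571 = 257.42 sts.
Nearest multiple of 8 → 256.
94 cm = 37.01 inches; × 10.75 = 397.83 → 398 rows.

Cast on 256 stitches; work 398 rows.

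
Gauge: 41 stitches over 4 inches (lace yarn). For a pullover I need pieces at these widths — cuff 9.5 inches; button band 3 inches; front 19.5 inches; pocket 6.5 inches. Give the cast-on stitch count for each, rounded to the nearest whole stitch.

cuff 97; button band 31; front 200; pocket 67.

Rate = 41/4 = 10.25 sts per in.
cuff: 9.5 × 10.25 = 97.38 → 97.
button band: 3 × 10.25 = 30.75 → 31.
front: 19.5 × 10.25 = 199.88 → 200.
pocket: 6.5 × 10.25 = 66.62 → 67.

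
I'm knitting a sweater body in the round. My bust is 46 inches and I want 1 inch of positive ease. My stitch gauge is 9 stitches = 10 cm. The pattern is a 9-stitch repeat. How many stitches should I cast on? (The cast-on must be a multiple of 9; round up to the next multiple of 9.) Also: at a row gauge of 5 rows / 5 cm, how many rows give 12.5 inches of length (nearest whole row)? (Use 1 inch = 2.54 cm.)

Cast on 108 stitches; work 32 rows.

Finished = 46 + 1 = 47 inches.
47 inches × 2.54 = 119.38 cm.
9/10 = 0.9 sts per cm; 119.38 × 0.9 = 107.44 sts.
Next multiple of 9 → 108.
12.5 inches = 31.75 cm; × 1 = 31.75 → 32 rows.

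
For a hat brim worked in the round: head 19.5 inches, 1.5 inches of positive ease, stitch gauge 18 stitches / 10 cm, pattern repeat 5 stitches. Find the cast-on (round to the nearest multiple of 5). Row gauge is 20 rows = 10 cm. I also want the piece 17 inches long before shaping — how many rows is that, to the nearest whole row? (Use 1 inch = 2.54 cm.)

Cast on 95 stitches; work 86 rows.

Finished = 19.5 + 1.5 = 21 inches.
21 inches × 2.54 = 53.34 cm.
18/10 = 1.8 sts per cm; 53.34 × 1.8 = 96.01 sts.
Nearest multiple of 5 → 95.
17 inches = 43.18 cm; × 2 = 86.36 → 86 rows.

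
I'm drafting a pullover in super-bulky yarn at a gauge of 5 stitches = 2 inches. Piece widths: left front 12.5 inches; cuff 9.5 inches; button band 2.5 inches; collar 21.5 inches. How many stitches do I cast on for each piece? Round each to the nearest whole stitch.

left front 31; cuff 24; button band 6; collar 54.

Rate = 5/2 = 2.5 sts per in.
left front: 12.5 × 2.5 = 31.25 → 31.
cuff: 9.5 × 2.5 = 23.75 → 24.
button band: 2.5 × 2.5 = 6.25 → 6.
collar: 21.5 × 2.5 = 53.75 → 54.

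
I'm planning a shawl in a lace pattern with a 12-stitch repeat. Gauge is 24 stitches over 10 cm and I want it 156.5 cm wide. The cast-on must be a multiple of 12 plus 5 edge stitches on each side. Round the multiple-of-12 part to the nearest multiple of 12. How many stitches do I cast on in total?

24 / 10 = 2.4 sts per cm.
156.5 × 2.4 = 375.60 sts.
Less 10 edge sts → 365.60 for the repeat.
Nearest multiple of 12: 360.
Add back 10 edge sts → 370.

370 stitches.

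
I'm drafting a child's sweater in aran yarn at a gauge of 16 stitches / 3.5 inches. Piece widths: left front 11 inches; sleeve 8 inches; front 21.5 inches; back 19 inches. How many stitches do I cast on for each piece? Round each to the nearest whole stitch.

left front 50; sleeve 37; front 98; back 87.

Rate = 16/3.5 = 4.571 sts per in.
left front: 11 × 4.571 = 50.29 → 50.
sleeve: 8 × 4.571 = 36.57 → 37.
front: 21.5 × 4.571 = 98.29 → 98.
back: 19 × 4.571 = 86.86 → 87.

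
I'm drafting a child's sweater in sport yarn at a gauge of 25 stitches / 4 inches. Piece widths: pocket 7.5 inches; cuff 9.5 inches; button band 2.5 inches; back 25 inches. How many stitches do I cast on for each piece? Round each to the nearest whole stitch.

Rate = 25/4 = 6.25 sts per in.
pocket: 7.5 × 6.25 = 46.88 → 47.
cuff: 9.5 × 6.25 = 59.38 → 59.
button band: 2.5 × 6.25 = 15.62 → 16.
back: 25 × 6.25 = 156.25 → 156.

pocket 47; cuff 59; button band 16; back 156.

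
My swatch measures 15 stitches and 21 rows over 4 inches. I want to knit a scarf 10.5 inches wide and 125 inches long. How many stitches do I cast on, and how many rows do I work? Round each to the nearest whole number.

Stitch gauge = 15/4 = 3.75 sts/in; 10.5 × 3.75 = 39.38 → 39 sts.
Row gauge = 21/4 = 5.25 rows/in; 125 × 5.25 = 656.25 → 656 rows.

Cast on 39 stitches and work 656 rows.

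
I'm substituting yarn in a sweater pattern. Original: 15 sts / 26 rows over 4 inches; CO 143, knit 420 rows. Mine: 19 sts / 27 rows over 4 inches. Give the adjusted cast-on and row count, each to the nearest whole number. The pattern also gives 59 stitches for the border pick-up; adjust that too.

Stitches: 143 × 19/15 = 181.13 → 181.
Rows: 420 × 27/26 = 436.15 → 436.
border pick-up: 59 × 19/15 = 74.73 → 75.

Cast on 181 stitches; work 436 rows; border pick-up 75 stitches.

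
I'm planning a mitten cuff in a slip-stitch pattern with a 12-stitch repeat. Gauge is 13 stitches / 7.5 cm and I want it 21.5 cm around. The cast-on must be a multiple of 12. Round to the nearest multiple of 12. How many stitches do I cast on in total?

13 / 7.5 = 1.733 sts per cm.
21.5 × 1.733 = 37.27 sts.
Nearest multiple of 12: 36.

Cast on 36 stitches.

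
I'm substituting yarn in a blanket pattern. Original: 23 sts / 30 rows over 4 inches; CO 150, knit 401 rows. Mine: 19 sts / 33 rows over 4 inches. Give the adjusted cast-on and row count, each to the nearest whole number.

Cast on 124 stitches; work 441 rows.

Stitches: 150 × 19/23 = 123.91 → 124.
Rows: 401 × 33/30 = 441.10 → 441.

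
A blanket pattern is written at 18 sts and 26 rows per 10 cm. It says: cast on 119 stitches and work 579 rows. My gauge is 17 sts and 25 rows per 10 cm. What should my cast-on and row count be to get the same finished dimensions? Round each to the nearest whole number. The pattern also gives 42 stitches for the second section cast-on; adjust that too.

Stitches: 119 × 17/18 = 112.39 → 112.
Rows: 579 × 25/26 = 556.73 → 557.
second section cast-on: 42 × 17/18 = 39.67 → 40.

Cast on 112 stitches; work 557 rows; second section cast-on 40 stitches.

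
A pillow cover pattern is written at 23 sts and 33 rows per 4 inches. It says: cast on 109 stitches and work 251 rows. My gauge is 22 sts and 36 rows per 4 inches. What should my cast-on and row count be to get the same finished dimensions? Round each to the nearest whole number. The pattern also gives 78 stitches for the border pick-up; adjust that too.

Cast on 104 stitches; work 274 rows; border pick-up 75 stitches.

Stitches: 109 × 22/23 = 104.26 → 104.
Rows: 251 × 36/33 = 273.82 → 274.
border pick-up: 78 × 22/23 = 74.61 → 75.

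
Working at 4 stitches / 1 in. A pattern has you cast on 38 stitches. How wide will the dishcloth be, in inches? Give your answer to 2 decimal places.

4 stitches / 1 inch = 4 stitches per inch.
38 / 4 = 9.500 inches.

9.50 inches.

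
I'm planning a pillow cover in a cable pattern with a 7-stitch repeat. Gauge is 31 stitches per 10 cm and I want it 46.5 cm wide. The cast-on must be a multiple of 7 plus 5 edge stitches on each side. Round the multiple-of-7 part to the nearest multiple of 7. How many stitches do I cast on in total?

31 / 10 = 3.1 sts per cm.
46.5 × 3.1 = 144.15 sts.
Less 10 edge sts → 134.15 for the repeat.
Nearest multiple of 7: 133.
Add back 10 edge sts → 143.

143 stitches.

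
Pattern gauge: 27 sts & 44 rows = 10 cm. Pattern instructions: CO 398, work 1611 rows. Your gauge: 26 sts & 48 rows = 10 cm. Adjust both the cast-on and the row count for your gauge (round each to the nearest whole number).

Stitches: 398 × 26/27 = 383.26 → 383.
Rows: 1611 × 48/44 = 1757.45 → 1757.

Cast on 383 stitches; work 1757 rows.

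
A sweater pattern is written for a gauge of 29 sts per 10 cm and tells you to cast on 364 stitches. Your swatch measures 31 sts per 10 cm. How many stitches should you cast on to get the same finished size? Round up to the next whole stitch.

Cast on 390 stitches.

Scale factor = 31 / 29 = 1.069.
364 × 31 / 29 = 389.10 sts.
→ 390 sts.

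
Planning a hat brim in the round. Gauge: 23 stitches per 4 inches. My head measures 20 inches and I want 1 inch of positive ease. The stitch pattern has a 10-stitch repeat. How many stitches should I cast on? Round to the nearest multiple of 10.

CO 120 sts.

Finished = 20 + 1 = 21 inches.
23 / 4 = 5.75 sts/in.
21 × 5.75 = 120.75 sts.
Nearest multiple of 10: 120.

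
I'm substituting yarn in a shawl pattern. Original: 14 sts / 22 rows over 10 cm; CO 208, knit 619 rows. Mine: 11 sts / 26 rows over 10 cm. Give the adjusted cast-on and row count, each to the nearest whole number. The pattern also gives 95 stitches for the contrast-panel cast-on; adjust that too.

Stitches: 208 × 11/14 = 163.43 → 163.
Rows: 619 × 26/22 = 731.55 → 732.
contrast-panel cast-on: 95 × 11/14 = 74.64 → 75.

Cast on 163 stitches; work 732 rows; contrast-panel cast-on 75 stitches.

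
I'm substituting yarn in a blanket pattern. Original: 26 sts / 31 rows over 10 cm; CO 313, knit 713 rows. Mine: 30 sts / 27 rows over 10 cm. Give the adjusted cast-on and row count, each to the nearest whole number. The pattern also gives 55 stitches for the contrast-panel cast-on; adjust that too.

Cast on 361 stitches; work 621 rows; contrast-panel cast-on 63 stitches.

Stitches: 313 × 30/26 = 361.15 → 361.
Rows: 713 × 27/31 = 621.00 → 621.
contrast-panel cast-on: 55 × 30/26 = 63.46 → 63.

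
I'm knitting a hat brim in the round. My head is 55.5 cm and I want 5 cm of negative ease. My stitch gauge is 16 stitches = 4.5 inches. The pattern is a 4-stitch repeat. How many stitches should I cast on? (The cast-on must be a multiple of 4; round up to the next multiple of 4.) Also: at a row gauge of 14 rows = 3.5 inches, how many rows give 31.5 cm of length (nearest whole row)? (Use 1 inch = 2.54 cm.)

Finished = 55.5 − 5 = 50.5 cm.
50.5 cm × 1/2.54 = 19.88 inches.
16/4.5 = 3.556 sts per in; 19.88 × 3.556 = 70.69 sts.
Next multiple of 4 → 72.
31.5 cm = 12.40 inches; × 4 = 49.61 → 50 rows.

Cast on 72 stitches; work 50 rows.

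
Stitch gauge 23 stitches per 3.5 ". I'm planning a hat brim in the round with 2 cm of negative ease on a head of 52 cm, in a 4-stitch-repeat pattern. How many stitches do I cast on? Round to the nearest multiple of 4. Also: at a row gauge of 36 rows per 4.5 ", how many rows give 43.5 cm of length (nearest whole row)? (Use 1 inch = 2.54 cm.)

Finished = 52 − 2 = 50 cm.
50 cm × 1/2.54 = 19.69 inches.
23/3.5 = 6.571 sts per in; 19.69 × 6.571 = 129.36 sts.
Nearest multiple of 4 → 128.
43.5 cm = 17.13 inches; × 8 = 137.01 → 137 rows.

Cast on 128 stitches; work 137 rows.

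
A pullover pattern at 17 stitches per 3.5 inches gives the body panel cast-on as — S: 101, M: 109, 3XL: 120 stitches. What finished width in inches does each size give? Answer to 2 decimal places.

17/3.5 = 4.857 sts per in.
S: 101 / 4.857 = 20.794 → 20.79 in.
M: 109 / 4.857 = 22.441 → 22.44 in.
3XL: 120 / 4.857 = 24.706 → 24.71 in.

S 20.79 inches; M 22.44 inches; 3XL 24.71 inches.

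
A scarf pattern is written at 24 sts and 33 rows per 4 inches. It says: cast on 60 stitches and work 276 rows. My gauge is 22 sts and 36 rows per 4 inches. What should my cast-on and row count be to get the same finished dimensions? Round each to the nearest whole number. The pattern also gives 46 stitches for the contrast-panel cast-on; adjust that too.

Stitches: 60 × 22/24 = 55.00 → 55.
Rows: 276 × 36/33 = 301.09 → 301.
contrast-panel cast-on: 46 × 22/24 = 42.17 → 42.

Cast on 55 stitches; work 301 rows; contrast-panel cast-on 42 stitches.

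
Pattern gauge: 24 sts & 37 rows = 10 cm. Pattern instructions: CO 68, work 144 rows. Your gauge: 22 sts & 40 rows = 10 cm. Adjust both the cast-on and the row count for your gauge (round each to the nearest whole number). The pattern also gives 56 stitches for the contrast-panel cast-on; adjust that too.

Cast on 62 stitches; work 156 rows; contrast-panel cast-on 51 stitches.

Stitches: 68 × 22/24 = 62.33 → 62.
Rows: 144 × 40/37 = 155.68 → 156.
contrast-panel cast-on: 56 × 22/24 = 51.33 → 51.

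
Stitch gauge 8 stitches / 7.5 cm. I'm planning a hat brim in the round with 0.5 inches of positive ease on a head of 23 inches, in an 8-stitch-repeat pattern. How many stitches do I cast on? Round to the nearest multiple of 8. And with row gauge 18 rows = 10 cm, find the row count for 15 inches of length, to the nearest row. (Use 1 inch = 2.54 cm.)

Cast on 64 stitches; work 69 rows.

Finished = 23 + 0.5 = 23.5 inches.
23.5 inches × 2.54 = 59.69 cm.
8/7.5 = 1.067 sts per cm; 59.69 × 1.067 = 63.67 sts.
Nearest multiple of 8 → 64.
15 inches = 38.10 cm; × 1.8 = 68.58 → 69 rows.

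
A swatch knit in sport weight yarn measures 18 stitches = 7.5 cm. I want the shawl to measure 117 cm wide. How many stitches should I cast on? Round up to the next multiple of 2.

282 stitches.

18 stitches / 7.5 cm = 2.4 stitches per cm.
117 × 2.4 = 280.80 stitches.
Round up multiple of 2 → 282.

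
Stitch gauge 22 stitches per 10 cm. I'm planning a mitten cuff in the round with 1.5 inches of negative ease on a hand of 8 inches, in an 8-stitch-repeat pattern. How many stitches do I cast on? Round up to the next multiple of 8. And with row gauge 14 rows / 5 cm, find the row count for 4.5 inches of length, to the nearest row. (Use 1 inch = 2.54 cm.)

Cast on 40 stitches; work 32 rows.

Finished = 8 − 1.5 = 6.5 inches.
6.5 inches × 2.54 = 16.51 cm.
22/10 = 2.2 sts per cm; 16.51 × 2.2 = 36.32 sts.
Next multiple of 8 → 40.
4.5 inches = 11.43 cm; × 2.8 = 32.00 → 32 rows.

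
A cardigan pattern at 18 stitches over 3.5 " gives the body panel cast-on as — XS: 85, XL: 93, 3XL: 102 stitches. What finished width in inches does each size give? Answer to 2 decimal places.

18/3.5 = 5.143 sts per in.
XS: 85 / 5.143 = 16.528 → 16.53 in.
XL: 93 / 5.143 = 18.083 → 18.08 in.
3XL: 102 / 5.143 = 19.833 → 19.83 in.

XS 16.53 inches; XL 18.08 inches; 3XL 19.83 inches.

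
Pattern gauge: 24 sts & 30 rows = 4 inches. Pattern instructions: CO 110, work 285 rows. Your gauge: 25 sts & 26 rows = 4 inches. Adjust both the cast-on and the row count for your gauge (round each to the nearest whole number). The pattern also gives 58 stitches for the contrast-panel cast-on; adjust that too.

Stitches: 110 × 25/24 = 114.58 → 115.
Rows: 285 × 26/30 = 247.00 → 247.
contrast-panel cast-on: 58 × 25/24 = 60.42 → 60.

Cast on 115 stitches; work 247 rows; contrast-panel cast-on 60 stitches.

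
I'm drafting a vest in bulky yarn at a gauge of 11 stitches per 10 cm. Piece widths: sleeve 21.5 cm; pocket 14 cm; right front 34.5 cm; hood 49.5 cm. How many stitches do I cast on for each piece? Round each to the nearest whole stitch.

sleeve 24; pocket 15; right front 38; hood 54.

Rate = 11/10 = 1.1 sts per cm.
sleeve: 21.5 × 1.1 = 23.65 → 24.
pocket: 14 × 1.1 = 15.40 → 15.
right front: 34.5 × 1.1 = 37.95 → 38.
hood: 49.5 × 1.1 = 54.45 → 54.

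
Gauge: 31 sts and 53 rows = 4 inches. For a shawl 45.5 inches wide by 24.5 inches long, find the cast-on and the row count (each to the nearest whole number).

Cast on 353 stitches and work 325 rows.

Stitch gauge = 31/4 = 7.75 sts/in; 45.5 × 7.75 = 352.62 → 353 sts.
Row gauge = 53/4 = 13.25 rows/in; 24.5 × 13.25 = 324.62 → 325 rows.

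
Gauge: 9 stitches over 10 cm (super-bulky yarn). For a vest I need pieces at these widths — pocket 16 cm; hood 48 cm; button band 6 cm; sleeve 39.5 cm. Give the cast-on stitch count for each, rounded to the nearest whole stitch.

Rate = 9/10 = 0.9 sts per cm.
pocket: 16 × 0.9 = 14.40 → 14.
hood: 48 × 0.9 = 43.20 → 43.
button band: 6 × 0.9 = 5.40 → 5.
sleeve: 39.5 × 0.9 = 35.55 → 36.

pocket 14; hood 43; button band 5; sleeve 36.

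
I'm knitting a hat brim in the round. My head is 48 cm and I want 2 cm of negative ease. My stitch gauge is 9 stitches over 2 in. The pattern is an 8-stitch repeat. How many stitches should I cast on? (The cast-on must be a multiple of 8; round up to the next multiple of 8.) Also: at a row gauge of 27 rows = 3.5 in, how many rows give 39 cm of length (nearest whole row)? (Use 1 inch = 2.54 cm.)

Cast on 88 stitches; work 118 rows.

Finished = 48 − 2 = 46 cm.
46 cm × 1/2.54 = 18.11 inches.
9/2 = 4.5 sts per in; 18.11 × 4.5 = 81.50 sts.
Next multiple of 8 → 88.
39 cm = 15.35 inches; × 7.714 = 118.45 → 118 rows.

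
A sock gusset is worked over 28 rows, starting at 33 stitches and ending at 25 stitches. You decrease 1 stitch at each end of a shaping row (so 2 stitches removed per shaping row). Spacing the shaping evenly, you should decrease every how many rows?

Stitches to remove: |25 − 33| = 8.
Shaping rows needed: 8 / 2 = 4.
28 rows / 4 = every 7 rows.

Decrease every 7th row.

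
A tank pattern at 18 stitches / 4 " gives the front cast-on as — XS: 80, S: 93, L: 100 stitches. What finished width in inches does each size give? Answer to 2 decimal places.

18/4 = 4.5 sts per in.
XS: 80 / 4.5 = 17.778 → 17.78 in.
S: 93 / 4.5 = 20.667 → 20.67 in.
L: 100 / 4.5 = 22.222 → 22.22 in.

XS 17.78 inches; S 20.67 inches; L 22.22 inches.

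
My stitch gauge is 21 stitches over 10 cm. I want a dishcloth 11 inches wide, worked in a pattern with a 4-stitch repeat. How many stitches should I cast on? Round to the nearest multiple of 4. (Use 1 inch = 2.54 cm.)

11 in = 11 × 2.54 = 27.94 cm.
21 / 10 = 2.1 sts/cm.
27.94 × 2.1 = 58.67 sts.
→ 60.

60 stitches.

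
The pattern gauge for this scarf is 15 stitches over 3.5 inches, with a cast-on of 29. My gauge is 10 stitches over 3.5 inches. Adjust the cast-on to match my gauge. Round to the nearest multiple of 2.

Cast on 20 stitches.

Scale factor = 10 / 15 = 0.667.
29 × 10 / 15 = 19.33 sts.
→ 20 sts.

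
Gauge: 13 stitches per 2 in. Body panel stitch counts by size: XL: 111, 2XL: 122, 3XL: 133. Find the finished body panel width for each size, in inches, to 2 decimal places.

XL 17.08 inches; 2XL 18.77 inches; 3XL 20.46 inches.

13/2 = 6.5 sts per in.
XL: 111 / 6.5 = 17.077 → 17.08 in.
2XL: 122 / 6.5 = 18.769 → 18.77 in.
3XL: 133 / 6.5 = 20.462 → 20.46 in.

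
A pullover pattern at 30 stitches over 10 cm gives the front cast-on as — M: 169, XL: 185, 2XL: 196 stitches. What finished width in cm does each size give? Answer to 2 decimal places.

30/10 = 3 sts per cm.
M: 169 / 3 = 56.333 → 56.33 cm.
XL: 185 / 3 = 61.667 → 61.67 cm.
2XL: 196 / 3 = 65.333 → 65.33 cm.

M 56.33 cm; XL 61.67 cm; 2XL 65.33 cm.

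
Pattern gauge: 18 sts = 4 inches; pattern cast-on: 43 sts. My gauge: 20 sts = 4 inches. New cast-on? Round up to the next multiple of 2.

Scale factor = 20 / 18 = 1.111.
43 × 20 / 18 = 47.78 sts.
→ 48 sts.

48 stitches.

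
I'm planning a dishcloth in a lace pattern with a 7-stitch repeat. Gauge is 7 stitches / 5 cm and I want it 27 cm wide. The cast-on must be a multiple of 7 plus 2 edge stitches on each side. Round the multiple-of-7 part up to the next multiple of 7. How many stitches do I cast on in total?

7 / 5 = 1.4 sts per cm.
27 × 1.4 = 37.80 sts.
Less 4 edge sts → 33.80 for the repeat.
Next multiple of 7: 35.
Add back 4 edge sts → 39.

Cast on 39 stitches.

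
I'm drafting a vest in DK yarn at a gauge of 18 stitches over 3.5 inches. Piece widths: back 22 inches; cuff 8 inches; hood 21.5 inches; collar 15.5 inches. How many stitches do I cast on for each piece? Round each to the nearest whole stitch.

back 113; cuff 41; hood 111; collar 80.

Rate = 18/3.5 = 5.143 sts per in.
back: 22 × 5.143 = 113.14 → 113.
cuff: 8 × 5.143 = 41.14 → 41.
hood: 21.5 × 5.143 = 110.57 → 111.
collar: 15.5 × 5.143 = 79.71 → 80.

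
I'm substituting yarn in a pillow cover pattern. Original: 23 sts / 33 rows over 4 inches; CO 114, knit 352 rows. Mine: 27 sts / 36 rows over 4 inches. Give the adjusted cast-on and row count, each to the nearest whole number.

Stitches: 114 × 27/23 = 133.83 → 134.
Rows: 352 × 36/33 = 384.00 → 384.

Cast on 134 stitches; work 384 rows.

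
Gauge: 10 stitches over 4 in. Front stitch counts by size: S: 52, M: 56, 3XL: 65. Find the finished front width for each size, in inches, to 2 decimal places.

S 20.80 inches; M 22.40 inches; 3XL 26.00 inches.

10/4 = 2.5 sts per in.
S: 52 / 2.5 = 20.800 → 20.80 in.
M: 56 / 2.5 = 22.400 → 22.40 in.
3XL: 65 / 2.5 = 26.000 → 26.00 in.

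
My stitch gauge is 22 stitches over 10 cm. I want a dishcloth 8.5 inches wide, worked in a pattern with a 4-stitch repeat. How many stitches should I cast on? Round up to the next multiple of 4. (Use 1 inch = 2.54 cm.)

8.5 in = 8.5 × 2.54 = 21.59 cm.
22 / 10 = 2.2 sts/cm.
21.59 × 2.2 = 47.50 sts.
→ 48.

Cast on 48 stitches.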